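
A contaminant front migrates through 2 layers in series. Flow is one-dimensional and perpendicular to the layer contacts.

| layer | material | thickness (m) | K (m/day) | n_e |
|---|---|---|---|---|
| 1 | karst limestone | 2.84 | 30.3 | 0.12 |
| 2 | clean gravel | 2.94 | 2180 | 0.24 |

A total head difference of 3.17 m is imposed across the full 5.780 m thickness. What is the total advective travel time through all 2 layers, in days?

0.0314

With flow normal to the layers, continuity requires the same specific discharge q through every layer.
Σ(b_i/K_i) = 2.84/30.3 + 2.94/2180 = 0.09508 d.
q = Δh / Σ(b_i/K_i) = 3.17 / 0.09508 = 33.34 m/day.
In each layer the seepage velocity is v_i = q/n_i, so the layer transit time is t_i = b_i·n_i / q:
  layer 1 (karst limestone): t_1 = 2.84 × 0.12 / 33.34 = 0.01022 d
  layer 2 (clean gravel): t_2 = 2.94 × 0.24 / 33.34 = 0.02116 d
Total t = Σ t_i = 0.03138 days.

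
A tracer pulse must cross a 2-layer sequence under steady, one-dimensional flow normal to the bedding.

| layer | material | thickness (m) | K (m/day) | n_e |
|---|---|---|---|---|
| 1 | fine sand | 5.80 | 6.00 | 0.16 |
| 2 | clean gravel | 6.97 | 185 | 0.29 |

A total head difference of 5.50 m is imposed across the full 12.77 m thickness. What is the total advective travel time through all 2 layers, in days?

With flow normal to the layers, continuity requires the same specific discharge q through every layer.
Σ(b_i/K_i) = 5.80/6.00 + 6.97/185 = 1.004 d.
q = Δh / Σ(b_i/K_i) = 5.50 / 1.004 = 5.476 m/day.
In each layer the seepage velocity is v_i = q/n_i, so the layer transit time is t_i = b_i·n_i / q:
  layer 1 (fine sand): t_1 = 5.80 × 0.16 / 5.476 = 0.1695 d
  layer 2 (clean gravel): t_2 = 6.97 × 0.29 / 5.476 = 0.3691 d
Total t = Σ t_i = 0.5386 days.

0.539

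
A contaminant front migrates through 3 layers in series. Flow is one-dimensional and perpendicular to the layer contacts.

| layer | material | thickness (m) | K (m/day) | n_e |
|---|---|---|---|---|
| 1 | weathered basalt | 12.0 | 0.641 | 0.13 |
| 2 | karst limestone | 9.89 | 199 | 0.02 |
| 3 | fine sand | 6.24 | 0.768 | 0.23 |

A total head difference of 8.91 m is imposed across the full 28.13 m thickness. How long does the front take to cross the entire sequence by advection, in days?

9.64

With flow normal to the layers, continuity requires the same specific discharge q through every layer.
Σ(b_i/K_i) = 12.0/0.641 + 9.89/199 + 6.24/0.768 = 26.90 d.
q = Δh / Σ(b_i/K_i) = 8.91 / 26.90 = 0.3313 m/day.
In each layer the seepage velocity is v_i = q/n_i, so the layer transit time is t_i = b_i·n_i / q:
  layer 1 (weathered basalt): t_1 = 12.0 × 0.13 / 0.3313 = 4.709 d
  layer 2 (karst limestone): t_2 = 9.89 × 0.02 / 0.3313 = 0.5971 d
  layer 3 (fine sand): t_3 = 6.24 × 0.23 / 0.3313 = 4.332 d
Total t = Σ t_i = 9.638 days.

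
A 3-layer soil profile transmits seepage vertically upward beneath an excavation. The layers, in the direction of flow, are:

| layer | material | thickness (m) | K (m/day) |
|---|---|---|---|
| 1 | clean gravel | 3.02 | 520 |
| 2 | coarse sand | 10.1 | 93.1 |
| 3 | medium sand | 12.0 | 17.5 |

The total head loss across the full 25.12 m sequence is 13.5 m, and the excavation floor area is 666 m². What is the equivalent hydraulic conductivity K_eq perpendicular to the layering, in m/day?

31.4

Flow is perpendicular to layering, so the layers act in series and the equivalent K is the thickness-weighted harmonic mean.
Total thickness L = 3.02 + 10.1 + 12.0 = 25.12 m.
Σ(b_i/K_i) = 3.02/520 + 10.1/93.1 + 12.0/17.5 = 0.8000 d.
K_eq = L / Σ(b_i/K_i) = 25.12 / 0.8000 = 31.40 m/day.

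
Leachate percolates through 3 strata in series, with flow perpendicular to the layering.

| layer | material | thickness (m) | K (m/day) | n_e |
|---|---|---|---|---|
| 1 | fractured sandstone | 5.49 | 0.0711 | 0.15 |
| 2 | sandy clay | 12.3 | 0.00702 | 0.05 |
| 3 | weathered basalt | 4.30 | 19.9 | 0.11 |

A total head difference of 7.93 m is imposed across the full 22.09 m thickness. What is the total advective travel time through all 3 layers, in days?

441

With flow normal to the layers, continuity requires the same specific discharge q through every layer.
Σ(b_i/K_i) = 5.49/0.0711 + 12.3/0.00702 + 4.30/19.9 = 1830 d.
q = Δh / Σ(b_i/K_i) = 7.93 / 1830 = 0.004334 m/day.
In each layer the seepage velocity is v_i = q/n_i, so the layer transit time is t_i = b_i·n_i / q:
  layer 1 (fractured sandstone): t_1 = 5.49 × 0.15 / 0.004334 = 190.0 d
  layer 2 (sandy clay): t_2 = 12.3 × 0.05 / 0.004334 = 141.9 d
  layer 3 (weathered basalt): t_3 = 4.30 × 0.11 / 0.004334 = 109.1 d
Total t = Σ t_i = 441.0 days.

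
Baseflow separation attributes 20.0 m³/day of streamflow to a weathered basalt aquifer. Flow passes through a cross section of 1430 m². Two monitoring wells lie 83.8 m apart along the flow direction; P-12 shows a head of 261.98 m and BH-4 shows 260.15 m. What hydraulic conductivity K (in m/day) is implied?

0.640

Hydraulic gradient i = (261.98 − 260.15) / 83.8 = 1.83 / 83.8 = 0.02184.
From Q = K·A·i, K = Q / (A·i) = 20.0 / (1430 × 0.02184) = 0.6405 m/day.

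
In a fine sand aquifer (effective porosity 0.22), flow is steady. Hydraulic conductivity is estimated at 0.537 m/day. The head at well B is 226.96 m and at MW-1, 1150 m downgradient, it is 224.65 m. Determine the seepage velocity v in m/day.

0.00490

Hydraulic gradient i = (226.96 − 224.65) / 1150 = 2.31 / 1150 = 0.002009.
Darcy flux q = K · i = 0.5370 × 0.002009 = 0.001079 m/day.
Seepage velocity v = q / n_e = 0.001079 / 0.22 = 0.004903 m/day.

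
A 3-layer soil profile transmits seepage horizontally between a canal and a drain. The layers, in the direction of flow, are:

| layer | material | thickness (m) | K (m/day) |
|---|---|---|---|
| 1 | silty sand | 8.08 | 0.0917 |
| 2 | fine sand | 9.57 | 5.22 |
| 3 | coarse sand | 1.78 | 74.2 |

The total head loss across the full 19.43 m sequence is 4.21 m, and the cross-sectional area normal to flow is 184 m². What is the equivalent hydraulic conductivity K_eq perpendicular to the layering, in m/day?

0.216

Flow is perpendicular to layering, so the layers act in series and the equivalent K is the thickness-weighted harmonic mean.
Total thickness L = 8.08 + 9.57 + 1.78 = 19.43 m.
Σ(b_i/K_i) = 8.08/0.0917 + 9.57/5.22 + 1.78/74.2 = 89.97 d.
K_eq = L / Σ(b_i/K_i) = 19.43 / 89.97 = 0.2160 m/day.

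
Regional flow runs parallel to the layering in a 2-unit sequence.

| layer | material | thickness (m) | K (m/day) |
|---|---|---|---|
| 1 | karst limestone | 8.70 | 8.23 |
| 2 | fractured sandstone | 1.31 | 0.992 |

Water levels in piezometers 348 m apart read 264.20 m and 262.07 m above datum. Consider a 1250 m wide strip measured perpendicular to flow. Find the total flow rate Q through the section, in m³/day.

Flow is parallel to layering, so each bed carries its own Darcy discharge and the transmissivities add.
Σ(K_i·b_i) = 8.23×8.70 + 0.992×1.31 = 72.90 m²/day.
Hydraulic gradient i = (264.20 − 262.07) / 348 = 2.13 / 348 = 0.006121.
Q = Σ(K_i·b_i) · W · i = 72.90 × 1250 × 0.006121 = 557.8 m³/day.

558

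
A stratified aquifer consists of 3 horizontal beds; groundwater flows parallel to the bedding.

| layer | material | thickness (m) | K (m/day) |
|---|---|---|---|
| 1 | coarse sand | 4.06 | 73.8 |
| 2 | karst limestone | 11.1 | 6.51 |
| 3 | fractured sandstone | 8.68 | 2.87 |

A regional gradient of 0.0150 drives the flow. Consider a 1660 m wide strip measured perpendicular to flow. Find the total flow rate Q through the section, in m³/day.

Flow is parallel to layering, so each bed carries its own Darcy discharge and the transmissivities add.
Σ(K_i·b_i) = 73.8×4.06 + 6.51×11.1 + 2.87×8.68 = 396.8 m²/day.
Hydraulic gradient i = 0.0150.
Q = Σ(K_i·b_i) · W · i = 396.8 × 1660 × 0.01500 = 9880 m³/day.

9880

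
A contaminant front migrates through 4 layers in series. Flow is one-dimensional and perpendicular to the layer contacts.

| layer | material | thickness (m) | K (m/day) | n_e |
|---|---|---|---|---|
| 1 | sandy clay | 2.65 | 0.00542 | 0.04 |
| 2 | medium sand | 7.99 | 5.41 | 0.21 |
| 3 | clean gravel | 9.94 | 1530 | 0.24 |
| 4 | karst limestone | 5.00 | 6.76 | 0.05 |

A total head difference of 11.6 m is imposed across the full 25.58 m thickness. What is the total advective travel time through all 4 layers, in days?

With flow normal to the layers, continuity requires the same specific discharge q through every layer.
Σ(b_i/K_i) = 2.65/0.00542 + 7.99/5.41 + 9.94/1530 + 5.00/6.76 = 491.2 d.
q = Δh / Σ(b_i/K_i) = 11.6 / 491.2 = 0.02362 m/day.
In each layer the seepage velocity is v_i = q/n_i, so the layer transit time is t_i = b_i·n_i / q:
  layer 1 (sandy clay): t_1 = 2.65 × 0.04 / 0.02362 = 4.488 d
  layer 2 (medium sand): t_2 = 7.99 × 0.21 / 0.02362 = 71.04 d
  layer 3 (clean gravel): t_3 = 9.94 × 0.24 / 0.02362 = 101.0 d
  layer 4 (karst limestone): t_4 = 5.00 × 0.05 / 0.02362 = 10.59 d
Total t = Σ t_i = 187.1 days.

187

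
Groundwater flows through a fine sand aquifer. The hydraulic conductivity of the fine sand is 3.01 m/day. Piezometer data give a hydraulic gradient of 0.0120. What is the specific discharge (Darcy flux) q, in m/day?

0.0361

Hydraulic gradient i = 0.0120.
Specific discharge q = K · i = 3.010 × 0.01200 = 0.03612 m/day.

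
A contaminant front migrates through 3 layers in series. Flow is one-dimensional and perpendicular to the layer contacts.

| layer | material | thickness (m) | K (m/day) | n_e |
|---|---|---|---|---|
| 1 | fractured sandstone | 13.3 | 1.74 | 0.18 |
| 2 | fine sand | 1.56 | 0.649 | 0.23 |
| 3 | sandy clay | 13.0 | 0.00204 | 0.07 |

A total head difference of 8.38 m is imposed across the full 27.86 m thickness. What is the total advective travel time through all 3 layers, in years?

7.64

With flow normal to the layers, continuity requires the same specific discharge q through every layer.
Σ(b_i/K_i) = 13.3/1.74 + 1.56/0.649 + 13.0/0.00204 = 6383 d.
q = Δh / Σ(b_i/K_i) = 8.38 / 6383 = 0.001313 m/day.
In each layer the seepage velocity is v_i = q/n_i, so the layer transit time is t_i = b_i·n_i / q:
  layer 1 (fractured sandstone): t_1 = 13.3 × 0.18 / 0.001313 = 1823 d
  layer 2 (fine sand): t_2 = 1.56 × 0.23 / 0.001313 = 273.3 d
  layer 3 (sandy clay): t_3 = 13.0 × 0.07 / 0.001313 = 693.1 d
Total t = Σ t_i = 2790 days = 7.638 years.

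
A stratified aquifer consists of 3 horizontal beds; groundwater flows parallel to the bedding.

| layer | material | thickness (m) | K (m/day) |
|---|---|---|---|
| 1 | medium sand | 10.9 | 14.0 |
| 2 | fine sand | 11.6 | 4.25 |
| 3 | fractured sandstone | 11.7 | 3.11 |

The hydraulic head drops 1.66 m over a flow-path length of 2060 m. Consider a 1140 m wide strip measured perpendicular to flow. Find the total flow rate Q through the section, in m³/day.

Flow is parallel to layering, so each bed carries its own Darcy discharge and the transmissivities add.
Σ(K_i·b_i) = 14.0×10.9 + 4.25×11.6 + 3.11×11.7 = 238.3 m²/day.
Hydraulic gradient i = Δh / L = 1.66 / 2060 = 0.0008058.
Q = Σ(K_i·b_i) · W · i = 238.3 × 1140 × 0.0008058 = 218.9 m³/day.

219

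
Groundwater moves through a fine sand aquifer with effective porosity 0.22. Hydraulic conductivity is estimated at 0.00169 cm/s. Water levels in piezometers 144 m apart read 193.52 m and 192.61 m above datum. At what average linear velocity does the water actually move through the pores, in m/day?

0.0419

Convert K: 0.00169 cm/s × 864 = 1.460 m/day.
Hydraulic gradient i = (193.52 − 192.61) / 144 = 0.91 / 144 = 0.006319.
Darcy flux q = K · i = 1.460 × 0.006319 = 0.009227 m/day.
Seepage velocity v = q / n_e = 0.009227 / 0.22 = 0.04194 m/day.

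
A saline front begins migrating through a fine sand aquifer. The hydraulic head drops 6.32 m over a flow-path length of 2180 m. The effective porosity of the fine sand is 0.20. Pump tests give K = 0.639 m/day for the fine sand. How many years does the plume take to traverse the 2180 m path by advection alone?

644

Hydraulic gradient i = Δh / L = 6.32 / 2180 = 0.002899.
Darcy flux q = K · i = 0.6390 × 0.002899 = 0.001853 m/day.
Seepage velocity v = q / n_e = 0.001853 / 0.20 = 0.009263 m/day.
Travel time t = L / v = 2180 / 0.009263 = 2.354e+05 days = 644.4 years.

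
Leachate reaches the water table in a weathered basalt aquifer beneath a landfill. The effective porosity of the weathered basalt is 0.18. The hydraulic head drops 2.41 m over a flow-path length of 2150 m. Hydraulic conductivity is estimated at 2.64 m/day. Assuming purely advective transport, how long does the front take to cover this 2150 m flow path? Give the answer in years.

358

Hydraulic gradient i = Δh / L = 2.41 / 2150 = 0.001121.
Darcy flux q = K · i = 2.640 × 0.001121 = 0.002959 m/day.
Seepage velocity v = q / n_e = 0.002959 / 0.18 = 0.01644 m/day.
Travel time t = L / v = 2150 / 0.01644 = 1.308e+05 days = 358.0 years.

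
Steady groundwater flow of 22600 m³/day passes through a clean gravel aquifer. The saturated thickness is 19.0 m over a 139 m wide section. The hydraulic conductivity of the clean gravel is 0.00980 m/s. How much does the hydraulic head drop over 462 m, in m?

4.67

Convert K: 0.00980 m/s × 86400 = 846.7 m/day.
Cross-sectional area A = 139 × 19.0 = 2641 m².
From Q = K·A·i, i = Q / (K·A) = 22600 / (846.7 × 2641) = 0.01011.
Head loss Δh = i · L = 0.01011 × 462 = 4.669 m.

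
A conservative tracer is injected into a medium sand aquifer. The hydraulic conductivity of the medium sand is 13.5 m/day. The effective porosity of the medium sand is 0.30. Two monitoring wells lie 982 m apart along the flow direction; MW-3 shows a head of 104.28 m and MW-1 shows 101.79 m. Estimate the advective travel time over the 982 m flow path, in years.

Hydraulic gradient i = (104.28 − 101.79) / 982 = 2.49 / 982 = 0.002536.
Darcy flux q = K · i = 13.50 × 0.002536 = 0.03423 m/day.
Seepage velocity v = q / n_e = 0.03423 / 0.30 = 0.1141 m/day.
Travel time t = L / v = 982 / 0.1141 = 8606 days = 23.56 years.

23.6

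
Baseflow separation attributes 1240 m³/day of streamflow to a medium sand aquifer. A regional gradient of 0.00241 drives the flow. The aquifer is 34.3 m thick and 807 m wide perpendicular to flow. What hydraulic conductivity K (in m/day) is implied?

Cross-sectional area A = 807 × 34.3 = 27680 m².
Hydraulic gradient i = 0.00241.
From Q = K·A·i, K = Q / (A·i) = 1240 / (27680 × 0.002410) = 18.59 m/day.

18.6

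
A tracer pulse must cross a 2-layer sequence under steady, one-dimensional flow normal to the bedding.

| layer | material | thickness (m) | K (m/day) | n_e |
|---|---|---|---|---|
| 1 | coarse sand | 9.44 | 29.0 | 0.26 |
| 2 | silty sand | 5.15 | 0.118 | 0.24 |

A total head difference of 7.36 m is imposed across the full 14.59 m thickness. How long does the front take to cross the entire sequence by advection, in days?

22.0

With flow normal to the layers, continuity requires the same specific discharge q through every layer.
Σ(b_i/K_i) = 9.44/29.0 + 5.15/0.118 = 43.97 d.
q = Δh / Σ(b_i/K_i) = 7.36 / 43.97 = 0.1674 m/day.
In each layer the seepage velocity is v_i = q/n_i, so the layer transit time is t_i = b_i·n_i / q:
  layer 1 (coarse sand): t_1 = 9.44 × 0.26 / 0.1674 = 14.66 d
  layer 2 (silty sand): t_2 = 5.15 × 0.24 / 0.1674 = 7.384 d
Total t = Σ t_i = 22.05 days.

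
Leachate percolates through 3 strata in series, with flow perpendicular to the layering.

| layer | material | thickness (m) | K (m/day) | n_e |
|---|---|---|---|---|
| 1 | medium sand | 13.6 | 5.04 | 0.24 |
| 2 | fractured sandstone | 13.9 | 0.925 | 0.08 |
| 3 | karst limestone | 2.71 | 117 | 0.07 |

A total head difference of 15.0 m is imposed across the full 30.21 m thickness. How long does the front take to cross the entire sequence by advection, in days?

With flow normal to the layers, continuity requires the same specific discharge q through every layer.
Σ(b_i/K_i) = 13.6/5.04 + 13.9/0.925 + 2.71/117 = 17.75 d.
q = Δh / Σ(b_i/K_i) = 15.0 / 17.75 = 0.8451 m/day.
In each layer the seepage velocity is v_i = q/n_i, so the layer transit time is t_i = b_i·n_i / q:
  layer 1 (medium sand): t_1 = 13.6 × 0.24 / 0.8451 = 3.862 d
  layer 2 (fractured sandstone): t_2 = 13.9 × 0.08 / 0.8451 = 1.316 d
  layer 3 (karst limestone): t_3 = 2.71 × 0.07 / 0.8451 = 0.2245 d
Total t = Σ t_i = 5.402 days.

5.40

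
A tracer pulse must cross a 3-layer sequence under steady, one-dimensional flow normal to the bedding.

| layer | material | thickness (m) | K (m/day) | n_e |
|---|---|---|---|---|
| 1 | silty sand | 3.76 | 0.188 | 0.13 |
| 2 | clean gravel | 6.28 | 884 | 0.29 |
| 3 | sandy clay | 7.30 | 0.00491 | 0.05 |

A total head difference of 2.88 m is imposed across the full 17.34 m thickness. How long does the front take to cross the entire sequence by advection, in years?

With flow normal to the layers, continuity requires the same specific discharge q through every layer.
Σ(b_i/K_i) = 3.76/0.188 + 6.28/884 + 7.30/0.00491 = 1507 d.
q = Δh / Σ(b_i/K_i) = 2.88 / 1507 = 0.001911 m/day.
In each layer the seepage velocity is v_i = q/n_i, so the layer transit time is t_i = b_i·n_i / q:
  layer 1 (silty sand): t_1 = 3.76 × 0.13 / 0.001911 = 255.7 d
  layer 2 (clean gravel): t_2 = 6.28 × 0.29 / 0.001911 = 952.8 d
  layer 3 (sandy clay): t_3 = 7.30 × 0.05 / 0.001911 = 191.0 d
Total t = Σ t_i = 1400 days = 3.832 years.

3.83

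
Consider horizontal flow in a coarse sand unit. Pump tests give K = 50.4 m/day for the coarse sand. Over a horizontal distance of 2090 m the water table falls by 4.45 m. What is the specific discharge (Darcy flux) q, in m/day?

0.107

Hydraulic gradient i = Δh / L = 4.45 / 2090 = 0.002129.
Specific discharge q = K · i = 50.40 × 0.002129 = 0.1073 m/day.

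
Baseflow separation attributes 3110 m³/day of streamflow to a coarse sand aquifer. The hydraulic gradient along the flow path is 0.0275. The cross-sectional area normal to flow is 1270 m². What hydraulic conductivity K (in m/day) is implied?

89.0

Hydraulic gradient i = 0.0275.
From Q = K·A·i, K = Q / (A·i) = 3110 / (1270 × 0.02750) = 89.05 m/day.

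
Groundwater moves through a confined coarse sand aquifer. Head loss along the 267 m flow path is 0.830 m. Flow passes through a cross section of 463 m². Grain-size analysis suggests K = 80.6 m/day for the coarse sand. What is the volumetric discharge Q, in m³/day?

116

Hydraulic gradient i = Δh / L = 0.830 / 267 = 0.003109.
Darcy's law: Q = K · A · i = 80.60 × 463.0 × 0.003109 = 116.0 m³/day.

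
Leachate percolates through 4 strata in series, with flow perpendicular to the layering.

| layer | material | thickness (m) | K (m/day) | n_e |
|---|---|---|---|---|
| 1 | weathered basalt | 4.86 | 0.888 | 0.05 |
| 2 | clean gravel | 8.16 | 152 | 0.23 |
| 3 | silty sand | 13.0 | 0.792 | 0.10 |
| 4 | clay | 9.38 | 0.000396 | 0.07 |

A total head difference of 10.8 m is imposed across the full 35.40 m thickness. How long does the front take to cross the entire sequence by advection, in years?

With flow normal to the layers, continuity requires the same specific discharge q through every layer.
Σ(b_i/K_i) = 4.86/0.888 + 8.16/152 + 13.0/0.792 + 9.38/0.000396 = 23709 d.
q = Δh / Σ(b_i/K_i) = 10.8 / 23709 = 0.0004555 m/day.
In each layer the seepage velocity is v_i = q/n_i, so the layer transit time is t_i = b_i·n_i / q:
  layer 1 (weathered basalt): t_1 = 4.86 × 0.05 / 0.0004555 = 533.4 d
  layer 2 (clean gravel): t_2 = 8.16 × 0.23 / 0.0004555 = 4120 d
  layer 3 (silty sand): t_3 = 13.0 × 0.10 / 0.0004555 = 2854 d
  layer 4 (clay): t_4 = 9.38 × 0.07 / 0.0004555 = 1441 d
Total t = Σ t_i = 8949 days = 24.50 years.

24.5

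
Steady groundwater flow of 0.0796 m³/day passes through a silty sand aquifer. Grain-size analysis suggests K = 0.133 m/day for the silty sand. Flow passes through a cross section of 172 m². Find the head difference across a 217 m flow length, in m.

From Q = K·A·i, i = Q / (K·A) = 0.0796 / (0.1330 × 172.0) = 0.003480.
Head loss Δh = i · L = 0.003480 × 217 = 0.7551 m.

0.755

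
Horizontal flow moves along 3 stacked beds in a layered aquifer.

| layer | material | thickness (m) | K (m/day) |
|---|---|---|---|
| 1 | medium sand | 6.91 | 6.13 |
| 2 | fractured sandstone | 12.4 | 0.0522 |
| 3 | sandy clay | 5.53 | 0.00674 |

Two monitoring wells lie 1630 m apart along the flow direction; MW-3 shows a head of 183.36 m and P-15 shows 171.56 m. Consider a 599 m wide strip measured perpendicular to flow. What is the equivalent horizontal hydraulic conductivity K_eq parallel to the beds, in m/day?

Flow is parallel to layering, so each bed carries its own Darcy discharge and the transmissivities add.
Σ(K_i·b_i) = 6.13×6.91 + 0.0522×12.4 + 0.00674×5.53 = 43.04 m²/day.
Total thickness b = 24.84 m, so K_eq = Σ(K_i·b_i)/b = 1.733 m/day.

1.73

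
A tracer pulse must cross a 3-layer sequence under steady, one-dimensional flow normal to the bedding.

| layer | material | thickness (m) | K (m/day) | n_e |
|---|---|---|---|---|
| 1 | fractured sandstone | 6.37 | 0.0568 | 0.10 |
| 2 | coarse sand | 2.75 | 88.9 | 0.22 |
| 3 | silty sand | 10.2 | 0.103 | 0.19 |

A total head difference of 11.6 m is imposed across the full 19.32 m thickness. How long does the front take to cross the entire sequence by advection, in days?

57.9

With flow normal to the layers, continuity requires the same specific discharge q through every layer.
Σ(b_i/K_i) = 6.37/0.0568 + 2.75/88.9 + 10.2/0.103 = 211.2 d.
q = Δh / Σ(b_i/K_i) = 11.6 / 211.2 = 0.05492 m/day.
In each layer the seepage velocity is v_i = q/n_i, so the layer transit time is t_i = b_i·n_i / q:
  layer 1 (fractured sandstone): t_1 = 6.37 × 0.10 / 0.05492 = 11.60 d
  layer 2 (coarse sand): t_2 = 2.75 × 0.22 / 0.05492 = 11.02 d
  layer 3 (silty sand): t_3 = 10.2 × 0.19 / 0.05492 = 35.29 d
Total t = Σ t_i = 57.90 days.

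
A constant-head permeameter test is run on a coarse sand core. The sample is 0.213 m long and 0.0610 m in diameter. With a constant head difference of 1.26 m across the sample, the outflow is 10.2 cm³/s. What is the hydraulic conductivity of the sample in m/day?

51.0

Cross-sectional area A = π·(d/2)² = π × (0.0610/2)² = 0.002922 m².
Convert discharge: 10.2 cm³/s = 1.020e-05 m³/s.
Darcy's law rearranged: K = Q·L / (A·Δh) = 1.020e-05 × 0.213 / (0.002922 × 1.26) = 0.0005900 m/s = 50.98 m/day.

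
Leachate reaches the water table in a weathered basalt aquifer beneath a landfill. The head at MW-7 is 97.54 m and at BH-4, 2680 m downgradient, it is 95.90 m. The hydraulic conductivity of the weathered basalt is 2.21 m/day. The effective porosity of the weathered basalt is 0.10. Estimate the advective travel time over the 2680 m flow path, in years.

Hydraulic gradient i = (97.54 − 95.90) / 2680 = 1.64 / 2680 = 0.0006119.
Darcy flux q = K · i = 2.210 × 0.0006119 = 0.001352 m/day.
Seepage velocity v = q / n_e = 0.001352 / 0.10 = 0.01352 m/day.
Travel time t = L / v = 2680 / 0.01352 = 1.982e+05 days = 542.6 years.

543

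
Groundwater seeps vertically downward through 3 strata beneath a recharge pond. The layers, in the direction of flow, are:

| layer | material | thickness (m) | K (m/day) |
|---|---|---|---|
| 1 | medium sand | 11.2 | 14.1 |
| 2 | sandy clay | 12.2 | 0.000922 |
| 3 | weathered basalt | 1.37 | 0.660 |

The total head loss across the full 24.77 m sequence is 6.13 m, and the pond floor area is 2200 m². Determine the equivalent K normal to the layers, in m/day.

0.00187

Flow is perpendicular to layering, so the layers act in series and the equivalent K is the thickness-weighted harmonic mean.
Total thickness L = 11.2 + 12.2 + 1.37 = 24.77 m.
Σ(b_i/K_i) = 11.2/14.1 + 12.2/0.000922 + 1.37/0.660 = 13235 d.
K_eq = L / Σ(b_i/K_i) = 24.77 / 13235 = 0.001872 m/day.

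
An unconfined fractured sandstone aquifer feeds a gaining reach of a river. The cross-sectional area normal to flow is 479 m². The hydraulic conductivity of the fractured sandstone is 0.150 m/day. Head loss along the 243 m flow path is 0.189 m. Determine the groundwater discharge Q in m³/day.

Hydraulic gradient i = Δh / L = 0.189 / 243 = 0.0007778.
Darcy's law: Q = K · A · i = 0.1500 × 479.0 × 0.0007778 = 0.05588 m³/day.

0.0559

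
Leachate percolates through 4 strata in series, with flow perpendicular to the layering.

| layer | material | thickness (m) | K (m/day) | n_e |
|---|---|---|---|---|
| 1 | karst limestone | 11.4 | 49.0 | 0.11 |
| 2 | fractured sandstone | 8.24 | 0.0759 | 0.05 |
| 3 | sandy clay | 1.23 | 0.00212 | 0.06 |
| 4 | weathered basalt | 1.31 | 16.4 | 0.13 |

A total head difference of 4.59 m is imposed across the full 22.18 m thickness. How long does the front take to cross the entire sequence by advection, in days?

287

With flow normal to the layers, continuity requires the same specific discharge q through every layer.
Σ(b_i/K_i) = 11.4/49.0 + 8.24/0.0759 + 1.23/0.00212 + 1.31/16.4 = 689.1 d.
q = Δh / Σ(b_i/K_i) = 4.59 / 689.1 = 0.006661 m/day.
In each layer the seepage velocity is v_i = q/n_i, so the layer transit time is t_i = b_i·n_i / q:
  layer 1 (karst limestone): t_1 = 11.4 × 0.11 / 0.006661 = 188.3 d
  layer 2 (fractured sandstone): t_2 = 8.24 × 0.05 / 0.006661 = 61.85 d
  layer 3 (sandy clay): t_3 = 1.23 × 0.06 / 0.006661 = 11.08 d
  layer 4 (weathered basalt): t_4 = 1.31 × 0.13 / 0.006661 = 25.57 d
Total t = Σ t_i = 286.8 days.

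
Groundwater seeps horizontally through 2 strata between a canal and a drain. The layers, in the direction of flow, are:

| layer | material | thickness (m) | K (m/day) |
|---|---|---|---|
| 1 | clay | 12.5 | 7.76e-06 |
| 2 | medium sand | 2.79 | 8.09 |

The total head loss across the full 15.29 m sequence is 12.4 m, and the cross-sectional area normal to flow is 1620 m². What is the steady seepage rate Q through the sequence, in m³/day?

0.0125

Flow is perpendicular to layering, so the layers act in series and the equivalent K is the thickness-weighted harmonic mean.
Total thickness L = 12.5 + 2.79 = 15.29 m.
Σ(b_i/K_i) = 12.5/7.76e-06 + 2.79/8.09 = 1.611e+06 d.
K_eq = L / Σ(b_i/K_i) = 15.29 / 1.611e+06 = 9.492e-06 m/day.
Q = K_eq · A · (Δh/L) = 9.492e-06 × 1620 × (12.4/15.29) = 0.01247 m³/day.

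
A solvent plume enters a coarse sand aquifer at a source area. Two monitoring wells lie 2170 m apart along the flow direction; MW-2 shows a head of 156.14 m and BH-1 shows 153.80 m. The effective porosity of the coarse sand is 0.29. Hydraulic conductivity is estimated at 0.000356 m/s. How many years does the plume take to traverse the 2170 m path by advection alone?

51.9

Convert K: 0.000356 m/s × 86400 = 30.76 m/day.
Hydraulic gradient i = (156.14 − 153.80) / 2170 = 2.34 / 2170 = 0.001078.
Darcy flux q = K · i = 30.76 × 0.001078 = 0.03317 m/day.
Seepage velocity v = q / n_e = 0.03317 / 0.29 = 0.1144 m/day.
Travel time t = L / v = 2170 / 0.1144 = 18973 days = 51.95 years.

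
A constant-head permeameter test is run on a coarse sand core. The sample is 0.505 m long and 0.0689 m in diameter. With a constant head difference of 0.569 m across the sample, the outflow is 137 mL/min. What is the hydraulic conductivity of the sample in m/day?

47.0

Cross-sectional area A = π·(d/2)² = π × (0.0689/2)² = 0.003728 m².
Convert discharge: 137 mL/min = 2.283e-06 m³/s.
Darcy's law rearranged: K = Q·L / (A·Δh) = 2.283e-06 × 0.505 / (0.003728 × 0.569) = 0.0005435 m/s = 46.96 m/day.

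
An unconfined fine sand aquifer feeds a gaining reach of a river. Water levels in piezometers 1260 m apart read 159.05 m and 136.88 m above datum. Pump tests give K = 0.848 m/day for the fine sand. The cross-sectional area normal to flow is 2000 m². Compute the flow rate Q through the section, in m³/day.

Hydraulic gradient i = (159.05 − 136.88) / 1260 = 22.17 / 1260 = 0.01760.
Darcy's law: Q = K · A · i = 0.8480 × 2000 × 0.01760 = 29.84 m³/day.

29.8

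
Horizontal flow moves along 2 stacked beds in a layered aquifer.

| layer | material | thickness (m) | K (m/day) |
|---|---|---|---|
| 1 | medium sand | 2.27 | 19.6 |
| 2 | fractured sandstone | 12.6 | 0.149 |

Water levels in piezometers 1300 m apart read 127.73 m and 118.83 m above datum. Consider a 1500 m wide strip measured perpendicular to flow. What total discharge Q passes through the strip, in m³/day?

476

Flow is parallel to layering, so each bed carries its own Darcy discharge and the transmissivities add.
Σ(K_i·b_i) = 19.6×2.27 + 0.149×12.6 = 46.37 m²/day.
Hydraulic gradient i = (127.73 − 118.83) / 1300 = 8.9 / 1300 = 0.006846.
Q = Σ(K_i·b_i) · W · i = 46.37 × 1500 × 0.006846 = 476.2 m³/day.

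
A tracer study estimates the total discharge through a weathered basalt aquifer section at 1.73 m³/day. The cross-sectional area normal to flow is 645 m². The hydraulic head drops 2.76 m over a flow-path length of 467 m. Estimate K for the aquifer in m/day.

0.454

Hydraulic gradient i = Δh / L = 2.76 / 467 = 0.005910.
From Q = K·A·i, K = Q / (A·i) = 1.73 / (645.0 × 0.005910) = 0.4538 m/day.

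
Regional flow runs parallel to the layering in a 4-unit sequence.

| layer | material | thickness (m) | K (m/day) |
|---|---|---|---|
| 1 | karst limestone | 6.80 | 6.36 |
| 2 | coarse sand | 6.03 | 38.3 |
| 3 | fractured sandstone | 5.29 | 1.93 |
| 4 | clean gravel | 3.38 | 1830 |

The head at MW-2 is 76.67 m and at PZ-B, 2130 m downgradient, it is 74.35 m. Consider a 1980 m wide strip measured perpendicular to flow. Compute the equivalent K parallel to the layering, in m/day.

301

Flow is parallel to layering, so each bed carries its own Darcy discharge and the transmissivities add.
Σ(K_i·b_i) = 6.36×6.80 + 38.3×6.03 + 1.93×5.29 + 1830×3.38 = 6470 m²/day.
Total thickness b = 21.50 m, so K_eq = Σ(K_i·b_i)/b = 300.9 m/day.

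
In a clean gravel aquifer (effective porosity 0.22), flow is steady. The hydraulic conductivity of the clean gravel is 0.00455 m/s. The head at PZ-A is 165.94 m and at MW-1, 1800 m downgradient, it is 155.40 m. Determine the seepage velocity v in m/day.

10.5

Convert K: 0.00455 m/s × 86400 = 393.1 m/day.
Hydraulic gradient i = (165.94 − 155.40) / 1800 = 10.54 / 1800 = 0.005856.
Darcy flux q = K · i = 393.1 × 0.005856 = 2.302 m/day.
Seepage velocity v = q / n_e = 2.302 / 0.22 = 10.46 m/day.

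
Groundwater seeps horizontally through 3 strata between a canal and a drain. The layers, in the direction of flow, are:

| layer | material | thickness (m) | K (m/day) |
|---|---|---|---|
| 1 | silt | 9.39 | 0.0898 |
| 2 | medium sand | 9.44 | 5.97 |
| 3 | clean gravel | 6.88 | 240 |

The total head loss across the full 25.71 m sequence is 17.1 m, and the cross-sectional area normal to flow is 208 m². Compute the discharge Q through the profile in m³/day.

Flow is perpendicular to layering, so the layers act in series and the equivalent K is the thickness-weighted harmonic mean.
Total thickness L = 9.39 + 9.44 + 6.88 = 25.71 m.
Σ(b_i/K_i) = 9.39/0.0898 + 9.44/5.97 + 6.88/240 = 106.2 d.
K_eq = L / Σ(b_i/K_i) = 25.71 / 106.2 = 0.2421 m/day.
Q = K_eq · A · (Δh/L) = 0.2421 × 208 × (17.1/25.71) = 33.50 m³/day.

33.5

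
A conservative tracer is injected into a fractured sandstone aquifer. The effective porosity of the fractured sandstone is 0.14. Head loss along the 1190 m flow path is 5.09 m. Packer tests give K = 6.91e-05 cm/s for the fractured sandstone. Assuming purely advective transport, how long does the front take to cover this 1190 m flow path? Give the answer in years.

Convert K: 6.91e-05 cm/s × 864 = 0.05970 m/day.
Hydraulic gradient i = Δh / L = 5.09 / 1190 = 0.004277.
Darcy flux q = K · i = 0.05970 × 0.004277 = 0.0002554 m/day.
Seepage velocity v = q / n_e = 0.0002554 / 0.14 = 0.001824 m/day.
Travel time t = L / v = 1190 / 0.001824 = 6.524e+05 days = 1786 years.

1790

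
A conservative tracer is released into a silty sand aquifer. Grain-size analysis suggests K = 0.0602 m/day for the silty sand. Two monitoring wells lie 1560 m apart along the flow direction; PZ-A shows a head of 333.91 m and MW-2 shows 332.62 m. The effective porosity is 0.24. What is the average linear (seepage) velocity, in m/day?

Hydraulic gradient i = (333.91 − 332.62) / 1560 = 1.29 / 1560 = 0.0008269.
Darcy flux q = K · i = 0.06020 × 0.0008269 = 4.978e-05 m/day.
Seepage velocity v = q / n_e = 4.978e-05 / 0.24 = 0.0002074 m/day.

0.000207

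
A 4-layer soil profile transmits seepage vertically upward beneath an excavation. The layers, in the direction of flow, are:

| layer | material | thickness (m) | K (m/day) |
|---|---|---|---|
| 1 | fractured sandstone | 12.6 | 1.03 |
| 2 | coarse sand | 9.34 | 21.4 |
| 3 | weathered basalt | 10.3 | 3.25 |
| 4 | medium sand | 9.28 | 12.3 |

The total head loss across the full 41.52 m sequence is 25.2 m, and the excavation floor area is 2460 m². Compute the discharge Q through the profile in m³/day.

Flow is perpendicular to layering, so the layers act in series and the equivalent K is the thickness-weighted harmonic mean.
Total thickness L = 12.6 + 9.34 + 10.3 + 9.28 = 41.52 m.
Σ(b_i/K_i) = 12.6/1.03 + 9.34/21.4 + 10.3/3.25 + 9.28/12.3 = 16.59 d.
K_eq = L / Σ(b_i/K_i) = 41.52 / 16.59 = 2.502 m/day.
Q = K_eq · A · (Δh/L) = 2.502 × 2460 × (25.2/41.52) = 3736 m³/day.

3740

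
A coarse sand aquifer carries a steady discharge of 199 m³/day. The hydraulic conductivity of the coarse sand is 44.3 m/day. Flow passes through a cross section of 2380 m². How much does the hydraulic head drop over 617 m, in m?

1.16

From Q = K·A·i, i = Q / (K·A) = 199 / (44.30 × 2380) = 0.001887.
Head loss Δh = i · L = 0.001887 × 617 = 1.165 m.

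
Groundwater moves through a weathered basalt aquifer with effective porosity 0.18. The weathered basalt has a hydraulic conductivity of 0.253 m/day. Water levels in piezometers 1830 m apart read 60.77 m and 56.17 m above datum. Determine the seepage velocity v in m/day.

Hydraulic gradient i = (60.77 − 56.17) / 1830 = 4.6 / 1830 = 0.002514.
Darcy flux q = K · i = 0.2530 × 0.002514 = 0.0006360 m/day.
Seepage velocity v = q / n_e = 0.0006360 / 0.18 = 0.003533 m/day.

0.00353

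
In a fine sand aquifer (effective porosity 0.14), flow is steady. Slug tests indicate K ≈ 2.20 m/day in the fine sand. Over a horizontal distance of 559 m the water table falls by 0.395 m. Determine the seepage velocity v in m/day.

Hydraulic gradient i = Δh / L = 0.395 / 559 = 0.0007066.
Darcy flux q = K · i = 2.200 × 0.0007066 = 0.001555 m/day.
Seepage velocity v = q / n_e = 0.001555 / 0.14 = 0.01110 m/day.

0.0111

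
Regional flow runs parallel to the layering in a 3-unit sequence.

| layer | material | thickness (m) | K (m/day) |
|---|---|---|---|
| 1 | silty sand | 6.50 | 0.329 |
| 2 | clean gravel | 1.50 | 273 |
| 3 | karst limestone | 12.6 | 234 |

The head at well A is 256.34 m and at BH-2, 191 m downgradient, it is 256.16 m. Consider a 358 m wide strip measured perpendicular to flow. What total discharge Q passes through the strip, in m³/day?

1130

Flow is parallel to layering, so each bed carries its own Darcy discharge and the transmissivities add.
Σ(K_i·b_i) = 0.329×6.50 + 273×1.50 + 234×12.6 = 3360 m²/day.
Hydraulic gradient i = (256.34 − 256.16) / 191 = 0.18 / 191 = 0.0009424.
Q = Σ(K_i·b_i) · W · i = 3360 × 358 × 0.0009424 = 1134 m³/day.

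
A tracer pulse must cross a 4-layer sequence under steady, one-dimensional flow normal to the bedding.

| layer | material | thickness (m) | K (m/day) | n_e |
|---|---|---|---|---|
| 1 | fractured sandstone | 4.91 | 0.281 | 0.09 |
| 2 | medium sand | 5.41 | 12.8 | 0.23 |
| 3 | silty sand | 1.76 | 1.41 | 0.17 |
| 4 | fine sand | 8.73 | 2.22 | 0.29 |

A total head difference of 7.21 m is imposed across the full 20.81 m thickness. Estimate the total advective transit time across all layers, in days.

With flow normal to the layers, continuity requires the same specific discharge q through every layer.
Σ(b_i/K_i) = 4.91/0.281 + 5.41/12.8 + 1.76/1.41 + 8.73/2.22 = 23.08 d.
q = Δh / Σ(b_i/K_i) = 7.21 / 23.08 = 0.3124 m/day.
In each layer the seepage velocity is v_i = q/n_i, so the layer transit time is t_i = b_i·n_i / q:
  layer 1 (fractured sandstone): t_1 = 4.91 × 0.09 / 0.3124 = 1.414 d
  layer 2 (medium sand): t_2 = 5.41 × 0.23 / 0.3124 = 3.983 d
  layer 3 (silty sand): t_3 = 1.76 × 0.17 / 0.3124 = 0.9576 d
  layer 4 (fine sand): t_4 = 8.73 × 0.29 / 0.3124 = 8.103 d
Total t = Σ t_i = 14.46 days.

14.5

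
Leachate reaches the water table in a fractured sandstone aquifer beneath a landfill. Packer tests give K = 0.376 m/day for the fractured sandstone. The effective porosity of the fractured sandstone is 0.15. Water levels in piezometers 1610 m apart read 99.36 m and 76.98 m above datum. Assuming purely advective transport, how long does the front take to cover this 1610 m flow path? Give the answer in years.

127

Hydraulic gradient i = (99.36 − 76.98) / 1610 = 22.38 / 1610 = 0.01390.
Darcy flux q = K · i = 0.3760 × 0.01390 = 0.005227 m/day.
Seepage velocity v = q / n_e = 0.005227 / 0.15 = 0.03484 m/day.
Travel time t = L / v = 1610 / 0.03484 = 46206 days = 126.5 years.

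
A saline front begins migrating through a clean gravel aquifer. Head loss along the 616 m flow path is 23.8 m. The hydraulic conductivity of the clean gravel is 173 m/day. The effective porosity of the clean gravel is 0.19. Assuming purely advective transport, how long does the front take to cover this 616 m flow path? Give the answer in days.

17.5

Hydraulic gradient i = Δh / L = 23.8 / 616 = 0.03864.
Darcy flux q = K · i = 173.0 × 0.03864 = 6.684 m/day.
Seepage velocity v = q / n_e = 6.684 / 0.19 = 35.18 m/day.
Travel time t = L / v = 616 / 35.18 = 17.51 days.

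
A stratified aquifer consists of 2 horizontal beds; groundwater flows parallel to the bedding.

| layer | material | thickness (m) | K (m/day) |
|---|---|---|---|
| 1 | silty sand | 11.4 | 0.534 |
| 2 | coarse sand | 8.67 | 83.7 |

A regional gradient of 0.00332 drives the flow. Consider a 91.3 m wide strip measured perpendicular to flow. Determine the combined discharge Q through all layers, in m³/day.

Flow is parallel to layering, so each bed carries its own Darcy discharge and the transmissivities add.
Σ(K_i·b_i) = 0.534×11.4 + 83.7×8.67 = 731.8 m²/day.
Hydraulic gradient i = 0.00332.
Q = Σ(K_i·b_i) · W · i = 731.8 × 91.3 × 0.003320 = 221.8 m³/day.

222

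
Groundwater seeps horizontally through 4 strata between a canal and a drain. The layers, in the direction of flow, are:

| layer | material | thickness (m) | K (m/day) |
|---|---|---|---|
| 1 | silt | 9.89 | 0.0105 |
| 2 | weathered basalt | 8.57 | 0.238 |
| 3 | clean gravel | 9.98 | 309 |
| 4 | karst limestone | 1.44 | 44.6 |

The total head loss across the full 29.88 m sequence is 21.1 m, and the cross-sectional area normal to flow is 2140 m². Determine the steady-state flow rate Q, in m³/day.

Flow is perpendicular to layering, so the layers act in series and the equivalent K is the thickness-weighted harmonic mean.
Total thickness L = 9.89 + 8.57 + 9.98 + 1.44 = 29.88 m.
Σ(b_i/K_i) = 9.89/0.0105 + 8.57/0.238 + 9.98/309 + 1.44/44.6 = 978.0 d.
K_eq = L / Σ(b_i/K_i) = 29.88 / 978.0 = 0.03055 m/day.
Q = K_eq · A · (Δh/L) = 0.03055 × 2140 × (21.1/29.88) = 46.17 m³/day.

46.2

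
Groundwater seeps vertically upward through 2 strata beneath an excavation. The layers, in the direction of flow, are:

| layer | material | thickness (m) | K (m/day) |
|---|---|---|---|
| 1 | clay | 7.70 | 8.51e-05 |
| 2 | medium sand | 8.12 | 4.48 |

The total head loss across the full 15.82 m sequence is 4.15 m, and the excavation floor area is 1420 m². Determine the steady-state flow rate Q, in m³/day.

0.0651

Flow is perpendicular to layering, so the layers act in series and the equivalent K is the thickness-weighted harmonic mean.
Total thickness L = 7.70 + 8.12 = 15.82 m.
Σ(b_i/K_i) = 7.70/8.51e-05 + 8.12/4.48 = 90484 d.
K_eq = L / Σ(b_i/K_i) = 15.82 / 90484 = 0.0001748 m/day.
Q = K_eq · A · (Δh/L) = 0.0001748 × 1420 × (4.15/15.82) = 0.06513 m³/day.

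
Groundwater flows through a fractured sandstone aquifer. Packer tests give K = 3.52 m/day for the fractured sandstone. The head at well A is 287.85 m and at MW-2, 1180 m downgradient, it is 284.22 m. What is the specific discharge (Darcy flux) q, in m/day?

0.0108

Hydraulic gradient i = (287.85 − 284.22) / 1180 = 3.63 / 1180 = 0.003076.
Specific discharge q = K · i = 3.520 × 0.003076 = 0.01083 m/day.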